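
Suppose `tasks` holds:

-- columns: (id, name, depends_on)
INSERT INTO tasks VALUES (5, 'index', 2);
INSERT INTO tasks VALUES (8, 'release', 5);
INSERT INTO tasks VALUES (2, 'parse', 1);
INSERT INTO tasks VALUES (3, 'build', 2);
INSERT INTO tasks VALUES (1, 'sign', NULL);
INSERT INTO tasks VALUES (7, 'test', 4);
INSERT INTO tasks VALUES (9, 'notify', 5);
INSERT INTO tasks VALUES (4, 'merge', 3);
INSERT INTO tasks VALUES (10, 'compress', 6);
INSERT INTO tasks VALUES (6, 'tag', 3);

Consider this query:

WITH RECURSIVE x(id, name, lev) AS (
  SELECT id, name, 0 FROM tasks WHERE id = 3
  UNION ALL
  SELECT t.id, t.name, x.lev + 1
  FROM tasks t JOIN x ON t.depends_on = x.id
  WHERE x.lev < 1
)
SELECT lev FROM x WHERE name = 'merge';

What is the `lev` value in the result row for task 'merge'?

Base: id=3 (build) at lev 0.
Iteration 1: rows with depends_on in {3} -> merge (id 4, lev 1), tag (id 6, lev 1).
Iteration 2: lev < 1 fails for all current rows; recursion stops.

1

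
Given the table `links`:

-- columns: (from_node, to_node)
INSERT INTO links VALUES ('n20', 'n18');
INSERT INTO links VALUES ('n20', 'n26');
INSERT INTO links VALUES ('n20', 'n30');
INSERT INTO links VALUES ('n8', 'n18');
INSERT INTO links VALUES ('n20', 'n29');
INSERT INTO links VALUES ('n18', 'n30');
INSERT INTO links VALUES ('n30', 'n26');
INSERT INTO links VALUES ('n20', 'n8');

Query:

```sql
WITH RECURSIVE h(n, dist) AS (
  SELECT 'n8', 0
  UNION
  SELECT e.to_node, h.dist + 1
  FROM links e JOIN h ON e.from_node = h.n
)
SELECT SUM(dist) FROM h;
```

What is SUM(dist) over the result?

6

Base: (n8, dist=0).
Iteration 1: edges from {n8} -> (n18, dist=1).
Iteration 2: edges from {n18} -> (n30, dist=2).
Iteration 3: edges from {n30} -> (n26, dist=3).
Iteration 4: no outgoing edges from {n26}; recursion stops.
SUM(dist) = 0 + 1 + 2 + 3 = 6.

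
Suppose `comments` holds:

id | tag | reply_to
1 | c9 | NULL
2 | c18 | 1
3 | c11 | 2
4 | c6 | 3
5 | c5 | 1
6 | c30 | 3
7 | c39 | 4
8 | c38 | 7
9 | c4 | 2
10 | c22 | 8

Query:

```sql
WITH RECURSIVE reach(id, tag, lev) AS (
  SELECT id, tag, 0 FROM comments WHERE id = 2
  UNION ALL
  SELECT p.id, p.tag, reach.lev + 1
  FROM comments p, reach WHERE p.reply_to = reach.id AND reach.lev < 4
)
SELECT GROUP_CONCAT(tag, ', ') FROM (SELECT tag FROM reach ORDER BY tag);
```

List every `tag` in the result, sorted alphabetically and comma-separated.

Base: id=2 (c18) at lev 0.
Iteration 1: rows with reply_to in {2} -> c11 (id 3, lev 1), c4 (id 9, lev 1).
Iteration 2: rows with reply_to in {3,9} -> c6 (id 4, lev 2), c30 (id 6, lev 2).
Iteration 3: rows with reply_to in {4,6} -> c39 (id 7, lev 3).
Iteration 4: rows with reply_to in {7} -> c38 (id 8, lev 4).
Iteration 5: lev < 4 fails for all current rows; recursion stops.

c11, c18, c30, c38, c39, c4, c6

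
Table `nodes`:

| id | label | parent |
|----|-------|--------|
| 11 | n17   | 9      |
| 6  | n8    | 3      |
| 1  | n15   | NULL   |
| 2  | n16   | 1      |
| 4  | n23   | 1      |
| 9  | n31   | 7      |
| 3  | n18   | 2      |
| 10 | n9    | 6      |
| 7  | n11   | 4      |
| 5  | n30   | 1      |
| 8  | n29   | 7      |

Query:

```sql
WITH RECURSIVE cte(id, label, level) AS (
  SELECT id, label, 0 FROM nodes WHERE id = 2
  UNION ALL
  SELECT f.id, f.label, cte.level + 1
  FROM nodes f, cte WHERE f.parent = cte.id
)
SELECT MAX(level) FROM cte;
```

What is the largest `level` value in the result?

3

Base: id=2 (n16) at level 0.
Iteration 1: rows with parent in {2} -> n18 (id 3, level 1).
Iteration 2: rows with parent in {3} -> n8 (id 6, level 2).
Iteration 3: rows with parent in {6} -> n9 (id 10, level 3).
Iteration 4: no rows with parent in {10}; recursion stops.
level values: 0, 1, 2, 3; the maximum is 3.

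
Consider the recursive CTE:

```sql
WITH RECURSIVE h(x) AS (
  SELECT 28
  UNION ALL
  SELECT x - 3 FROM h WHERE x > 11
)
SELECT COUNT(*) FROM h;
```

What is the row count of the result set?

7

Base: x=28.
Iteration 1: 28 > 11 holds -> x = 28 - 3 = 25.
Iteration 2: 25 > 11 holds -> x = 25 - 3 = 22.
Iteration 3: 22 > 11 holds -> x = 22 - 3 = 19.
Iteration 4: 19 > 11 holds -> x = 19 - 3 = 16.
Iteration 5: 16 > 11 holds -> x = 16 - 3 = 13.
Iteration 6: 13 > 11 holds -> x = 13 - 3 = 10.
Iteration 7: 10 > 11 fails; recursion stops.
Total rows emitted: 7.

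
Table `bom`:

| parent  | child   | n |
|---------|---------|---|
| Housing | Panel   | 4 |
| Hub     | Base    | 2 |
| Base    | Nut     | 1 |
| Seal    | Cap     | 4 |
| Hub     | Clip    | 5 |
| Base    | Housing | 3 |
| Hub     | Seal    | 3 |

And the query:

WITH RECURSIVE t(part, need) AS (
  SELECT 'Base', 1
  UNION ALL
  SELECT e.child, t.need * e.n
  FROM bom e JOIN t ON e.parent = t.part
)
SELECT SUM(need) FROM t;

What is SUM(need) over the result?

Base: (Base, need=1).
Iteration 1: components of {Base} -> Housing = 1*3 = 3, Nut = 1*1 = 1.
Iteration 2: components of {Housing,Nut} -> Panel = 3*4 = 12.
Iteration 3: no further components; recursion stops.
SUM(need) = 1 + 3 + 1 + 12 = 17.

17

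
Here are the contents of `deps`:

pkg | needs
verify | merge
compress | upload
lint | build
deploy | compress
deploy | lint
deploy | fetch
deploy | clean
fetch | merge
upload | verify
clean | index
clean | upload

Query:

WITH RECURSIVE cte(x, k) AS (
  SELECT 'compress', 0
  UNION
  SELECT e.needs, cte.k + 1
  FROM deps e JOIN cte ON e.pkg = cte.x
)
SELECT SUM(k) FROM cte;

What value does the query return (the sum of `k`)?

6

Base: (compress, k=0).
Iteration 1: edges from {compress} -> (upload, k=1).
Iteration 2: edges from {upload} -> (verify, k=2).
Iteration 3: edges from {verify} -> (merge, k=3).
Iteration 4: no outgoing edges from {merge}; recursion stops.
SUM(k) = 0 + 1 + 2 + 3 = 6.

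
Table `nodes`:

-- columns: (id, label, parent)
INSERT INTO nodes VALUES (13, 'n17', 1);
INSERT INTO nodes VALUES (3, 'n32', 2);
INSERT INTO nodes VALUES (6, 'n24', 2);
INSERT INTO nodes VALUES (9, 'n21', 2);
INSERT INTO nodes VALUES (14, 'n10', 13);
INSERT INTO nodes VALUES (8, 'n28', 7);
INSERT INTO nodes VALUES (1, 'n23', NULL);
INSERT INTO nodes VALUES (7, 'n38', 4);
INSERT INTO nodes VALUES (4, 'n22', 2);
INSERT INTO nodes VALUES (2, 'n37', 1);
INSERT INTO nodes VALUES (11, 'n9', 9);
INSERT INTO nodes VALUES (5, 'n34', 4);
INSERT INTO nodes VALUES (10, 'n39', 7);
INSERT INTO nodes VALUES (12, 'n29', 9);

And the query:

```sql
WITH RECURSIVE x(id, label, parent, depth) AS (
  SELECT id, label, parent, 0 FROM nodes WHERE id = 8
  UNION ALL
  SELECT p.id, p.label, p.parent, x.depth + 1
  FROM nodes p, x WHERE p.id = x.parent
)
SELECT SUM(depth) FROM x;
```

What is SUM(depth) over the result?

Base: id=8 (n28), parent=7, depth 0.
Iteration 1: join on id=7 -> n38 (id 7, parent=4, depth 1).
Iteration 2: join on id=4 -> n22 (id 4, parent=2, depth 2).
Iteration 3: join on id=2 -> n37 (id 2, parent=1, depth 3).
Iteration 4: join on id=1 -> n23 (id 1, parent=NULL, depth 4).
Iteration 5: parent is NULL; no match; recursion stops.
SUM(depth) = 0 + 1 + 2 + 3 + 4 = 10.

10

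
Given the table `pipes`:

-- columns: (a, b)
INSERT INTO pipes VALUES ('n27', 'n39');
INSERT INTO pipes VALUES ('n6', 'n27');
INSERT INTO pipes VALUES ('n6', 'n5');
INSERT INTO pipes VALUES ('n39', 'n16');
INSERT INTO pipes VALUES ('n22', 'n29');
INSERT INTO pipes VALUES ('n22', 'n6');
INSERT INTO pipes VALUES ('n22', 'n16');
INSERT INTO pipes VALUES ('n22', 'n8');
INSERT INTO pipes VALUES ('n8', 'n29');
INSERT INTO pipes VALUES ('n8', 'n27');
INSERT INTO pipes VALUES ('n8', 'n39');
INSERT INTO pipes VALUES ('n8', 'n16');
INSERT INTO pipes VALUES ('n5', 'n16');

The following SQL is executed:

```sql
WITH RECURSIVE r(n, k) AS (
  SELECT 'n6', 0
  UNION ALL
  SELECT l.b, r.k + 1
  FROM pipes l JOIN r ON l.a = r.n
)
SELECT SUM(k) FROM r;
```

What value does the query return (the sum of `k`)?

Base: (n6, k=0).
Iteration 1: edges from {n6} -> (n27, k=1), (n5, k=1).
Iteration 2: edges from {n27,n5} -> (n16, k=2), (n39, k=2).
Iteration 3: edges from {n16,n39} -> (n16, k=3).
Iteration 4: no outgoing edges from {n16}; recursion stops.
SUM(k) = 0 + 1 + 1 + 2 + 2 + 3 = 9.

9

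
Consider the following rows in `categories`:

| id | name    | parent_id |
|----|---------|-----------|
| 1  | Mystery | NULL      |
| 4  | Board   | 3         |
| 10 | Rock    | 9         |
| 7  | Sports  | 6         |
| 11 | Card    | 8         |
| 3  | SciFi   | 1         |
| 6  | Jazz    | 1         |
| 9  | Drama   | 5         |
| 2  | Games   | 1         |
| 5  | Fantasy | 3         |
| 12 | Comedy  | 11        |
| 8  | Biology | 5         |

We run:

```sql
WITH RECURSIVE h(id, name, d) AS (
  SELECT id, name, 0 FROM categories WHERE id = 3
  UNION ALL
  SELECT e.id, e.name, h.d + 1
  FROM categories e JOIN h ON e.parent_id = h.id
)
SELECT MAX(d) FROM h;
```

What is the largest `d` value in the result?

Base: id=3 (SciFi) at d 0.
Iteration 1: rows with parent_id in {3} -> Board (id 4, d 1), Fantasy (id 5, d 1).
Iteration 2: rows with parent_id in {4,5} -> Biology (id 8, d 2), Drama (id 9, d 2).
Iteration 3: rows with parent_id in {8,9} -> Rock (id 10, d 3), Card (id 11, d 3).
Iteration 4: rows with parent_id in {10,11} -> Comedy (id 12, d 4).
Iteration 5: no rows with parent_id in {12}; recursion stops.
d values: 0, 1, 1, 2, 2, 3, 3, 4; the maximum is 4.

4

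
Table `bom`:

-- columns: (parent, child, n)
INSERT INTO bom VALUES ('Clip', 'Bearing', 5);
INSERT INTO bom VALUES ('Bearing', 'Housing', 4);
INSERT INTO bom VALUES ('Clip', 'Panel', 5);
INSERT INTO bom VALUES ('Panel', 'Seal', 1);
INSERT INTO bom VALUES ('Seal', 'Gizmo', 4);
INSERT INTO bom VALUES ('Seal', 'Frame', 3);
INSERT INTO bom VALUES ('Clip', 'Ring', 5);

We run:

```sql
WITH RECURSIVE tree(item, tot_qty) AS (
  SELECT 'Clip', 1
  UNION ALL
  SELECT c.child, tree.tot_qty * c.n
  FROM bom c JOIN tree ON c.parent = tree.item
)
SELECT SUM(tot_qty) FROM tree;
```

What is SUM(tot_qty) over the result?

76

Base: (Clip, tot_qty=1).
Iteration 1: components of {Clip} -> Bearing = 1*5 = 5, Panel = 1*5 = 5, Ring = 1*5 = 5.
Iteration 2: components of {Bearing,Panel,Ring} -> Housing = 5*4 = 20, Seal = 5*1 = 5.
Iteration 3: components of {Housing,Seal} -> Frame = 5*3 = 15, Gizmo = 5*4 = 20.
Iteration 4: no further components; recursion stops.
SUM(tot_qty) = 1 + 5 + 5 + 5 + 20 + 5 + 20 + 15 = 76.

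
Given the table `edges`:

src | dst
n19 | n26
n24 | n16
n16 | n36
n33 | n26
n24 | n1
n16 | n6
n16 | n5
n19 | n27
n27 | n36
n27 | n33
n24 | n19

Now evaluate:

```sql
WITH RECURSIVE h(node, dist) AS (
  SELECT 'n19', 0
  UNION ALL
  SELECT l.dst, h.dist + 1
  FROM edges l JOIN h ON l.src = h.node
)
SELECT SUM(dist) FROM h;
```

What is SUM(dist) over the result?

Base: (n19, dist=0).
Iteration 1: edges from {n19} -> (n26, dist=1), (n27, dist=1).
Iteration 2: edges from {n26,n27} -> (n33, dist=2), (n36, dist=2).
Iteration 3: edges from {n33,n36} -> (n26, dist=3).
Iteration 4: no outgoing edges from {n26}; recursion stops.
SUM(dist) = 0 + 1 + 1 + 2 + 2 + 3 = 9.

9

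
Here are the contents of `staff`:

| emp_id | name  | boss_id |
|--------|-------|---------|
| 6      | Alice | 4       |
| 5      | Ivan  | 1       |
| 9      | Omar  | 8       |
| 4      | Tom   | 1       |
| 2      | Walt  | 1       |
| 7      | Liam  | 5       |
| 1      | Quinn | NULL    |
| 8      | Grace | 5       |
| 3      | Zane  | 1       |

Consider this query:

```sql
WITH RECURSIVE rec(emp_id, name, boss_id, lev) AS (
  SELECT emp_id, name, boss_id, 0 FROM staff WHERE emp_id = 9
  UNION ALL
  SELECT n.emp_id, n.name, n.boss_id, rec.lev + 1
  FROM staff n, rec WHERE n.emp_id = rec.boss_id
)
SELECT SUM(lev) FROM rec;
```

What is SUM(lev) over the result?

6

Base: emp_id=9 (Omar), boss_id=8, lev 0.
Iteration 1: join on emp_id=8 -> Grace (id 8, boss_id=5, lev 1).
Iteration 2: join on emp_id=5 -> Ivan (id 5, boss_id=1, lev 2).
Iteration 3: join on emp_id=1 -> Quinn (id 1, boss_id=NULL, lev 3).
Iteration 4: boss_id is NULL; no match; recursion stops.
SUM(lev) = 0 + 1 + 2 + 3 = 6.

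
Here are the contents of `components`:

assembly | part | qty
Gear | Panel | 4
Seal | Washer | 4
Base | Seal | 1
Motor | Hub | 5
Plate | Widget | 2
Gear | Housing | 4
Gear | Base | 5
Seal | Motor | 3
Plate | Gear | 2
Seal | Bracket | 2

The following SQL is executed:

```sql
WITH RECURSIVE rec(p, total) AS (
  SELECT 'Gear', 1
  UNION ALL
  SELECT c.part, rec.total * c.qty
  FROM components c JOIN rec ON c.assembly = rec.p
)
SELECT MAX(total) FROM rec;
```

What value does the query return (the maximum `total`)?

Base: (Gear, total=1).
Iteration 1: components of {Gear} -> Base = 1*5 = 5, Housing = 1*4 = 4, Panel = 1*4 = 4.
Iteration 2: components of {Base,Housing,Panel} -> Seal = 5*1 = 5.
Iteration 3: components of {Seal} -> Bracket = 5*2 = 10, Motor = 5*3 = 15, Washer = 5*4 = 20.
Iteration 4: components of {Bracket,Motor,Washer} -> Hub = 15*5 = 75.
Iteration 5: no further components; recursion stops.
total values: 1, 4, 4, 5, 5, 10, 15, 20, 75; the maximum is 75.

75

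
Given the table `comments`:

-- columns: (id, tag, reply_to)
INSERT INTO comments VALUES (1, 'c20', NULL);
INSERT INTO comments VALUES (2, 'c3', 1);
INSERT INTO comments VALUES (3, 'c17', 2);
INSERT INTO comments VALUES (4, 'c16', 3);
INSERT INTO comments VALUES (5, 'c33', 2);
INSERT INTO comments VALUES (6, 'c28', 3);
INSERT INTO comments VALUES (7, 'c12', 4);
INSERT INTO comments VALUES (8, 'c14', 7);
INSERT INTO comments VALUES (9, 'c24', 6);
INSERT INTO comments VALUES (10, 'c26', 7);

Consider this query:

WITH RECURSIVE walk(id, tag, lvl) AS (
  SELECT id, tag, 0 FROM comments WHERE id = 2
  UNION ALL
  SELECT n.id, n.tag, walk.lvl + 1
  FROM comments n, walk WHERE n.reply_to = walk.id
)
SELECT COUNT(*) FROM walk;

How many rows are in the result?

9

Base: id=2 (c3) at lvl 0.
Iteration 1: rows with reply_to in {2} -> c17 (id 3, lvl 1), c33 (id 5, lvl 1).
Iteration 2: rows with reply_to in {3,5} -> c16 (id 4, lvl 2), c28 (id 6, lvl 2).
Iteration 3: rows with reply_to in {4,6} -> c12 (id 7, lvl 3), c24 (id 9, lvl 3).
Iteration 4: rows with reply_to in {7,9} -> c14 (id 8, lvl 4), c26 (id 10, lvl 4).
Iteration 5: no rows with reply_to in {8,10}; recursion stops.
Total rows emitted: 9.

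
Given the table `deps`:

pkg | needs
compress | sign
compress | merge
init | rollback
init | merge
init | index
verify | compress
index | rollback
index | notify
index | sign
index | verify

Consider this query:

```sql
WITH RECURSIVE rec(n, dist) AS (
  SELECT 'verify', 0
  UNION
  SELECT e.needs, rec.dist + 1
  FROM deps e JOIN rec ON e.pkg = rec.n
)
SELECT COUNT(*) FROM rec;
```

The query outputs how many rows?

4

Base: (verify, dist=0).
Iteration 1: edges from {verify} -> (compress, dist=1).
Iteration 2: edges from {compress} -> (merge, dist=2), (sign, dist=2).
Iteration 3: no outgoing edges from {merge,sign}; recursion stops.
Total rows emitted: 4.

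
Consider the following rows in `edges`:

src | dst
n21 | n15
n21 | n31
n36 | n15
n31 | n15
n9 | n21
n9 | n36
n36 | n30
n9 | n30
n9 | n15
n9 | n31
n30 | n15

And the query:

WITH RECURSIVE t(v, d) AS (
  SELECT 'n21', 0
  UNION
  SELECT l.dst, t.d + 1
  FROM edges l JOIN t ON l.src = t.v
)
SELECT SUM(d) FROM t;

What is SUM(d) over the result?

4

Base: (n21, d=0).
Iteration 1: edges from {n21} -> (n15, d=1), (n31, d=1).
Iteration 2: edges from {n15,n31} -> (n15, d=2).
Iteration 3: no outgoing edges from {n15}; recursion stops.
SUM(d) = 0 + 1 + 1 + 2 = 4.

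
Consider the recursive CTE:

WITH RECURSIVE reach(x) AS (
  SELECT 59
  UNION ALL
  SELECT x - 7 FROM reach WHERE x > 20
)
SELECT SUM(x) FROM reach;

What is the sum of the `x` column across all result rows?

Base: x=59.
Iteration 1: 59 > 20 holds -> x = 59 - 7 = 52.
Iteration 2: 52 > 20 holds -> x = 52 - 7 = 45.
Iteration 3: 45 > 20 holds -> x = 45 - 7 = 38.
Iteration 4: 38 > 20 holds -> x = 38 - 7 = 31.
Iteration 5: 31 > 20 holds -> x = 31 - 7 = 24.
Iteration 6: 24 > 20 holds -> x = 24 - 7 = 17.
Iteration 7: 17 > 20 fails; recursion stops.
SUM(x) = 59 + 52 + 45 + 38 + 31 + 24 + 17 = 266.

266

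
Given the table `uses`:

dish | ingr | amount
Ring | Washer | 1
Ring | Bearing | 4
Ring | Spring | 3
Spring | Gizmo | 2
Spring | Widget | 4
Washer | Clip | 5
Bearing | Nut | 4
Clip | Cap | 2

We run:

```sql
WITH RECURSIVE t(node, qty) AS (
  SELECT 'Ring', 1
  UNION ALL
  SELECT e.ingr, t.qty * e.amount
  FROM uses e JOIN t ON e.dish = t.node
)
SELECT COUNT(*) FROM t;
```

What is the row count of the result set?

Base: (Ring, qty=1).
Iteration 1: components of {Ring} -> Bearing = 1*4 = 4, Spring = 1*3 = 3, Washer = 1*1 = 1.
Iteration 2: components of {Bearing,Spring,Washer} -> Clip = 1*5 = 5, Gizmo = 3*2 = 6, Nut = 4*4 = 16, Widget = 3*4 = 12.
Iteration 3: components of {Clip,Gizmo,Nut,Widget} -> Cap = 5*2 = 10.
Iteration 4: no further components; recursion stops.
Total rows emitted: 9.

9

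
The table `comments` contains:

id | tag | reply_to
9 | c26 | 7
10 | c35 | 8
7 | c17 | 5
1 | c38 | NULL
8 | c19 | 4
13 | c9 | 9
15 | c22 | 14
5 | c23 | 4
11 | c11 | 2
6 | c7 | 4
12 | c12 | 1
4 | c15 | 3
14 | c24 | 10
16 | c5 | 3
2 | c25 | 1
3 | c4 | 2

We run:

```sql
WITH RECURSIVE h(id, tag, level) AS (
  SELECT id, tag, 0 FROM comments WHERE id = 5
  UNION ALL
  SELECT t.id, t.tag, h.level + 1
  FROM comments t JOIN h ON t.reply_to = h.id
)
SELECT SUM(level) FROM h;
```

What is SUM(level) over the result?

6

Base: id=5 (c23) at level 0.
Iteration 1: rows with reply_to in {5} -> c17 (id 7, level 1).
Iteration 2: rows with reply_to in {7} -> c26 (id 9, level 2).
Iteration 3: rows with reply_to in {9} -> c9 (id 13, level 3).
Iteration 4: no rows with reply_to in {13}; recursion stops.
SUM(level) = 0 + 1 + 2 + 3 = 6.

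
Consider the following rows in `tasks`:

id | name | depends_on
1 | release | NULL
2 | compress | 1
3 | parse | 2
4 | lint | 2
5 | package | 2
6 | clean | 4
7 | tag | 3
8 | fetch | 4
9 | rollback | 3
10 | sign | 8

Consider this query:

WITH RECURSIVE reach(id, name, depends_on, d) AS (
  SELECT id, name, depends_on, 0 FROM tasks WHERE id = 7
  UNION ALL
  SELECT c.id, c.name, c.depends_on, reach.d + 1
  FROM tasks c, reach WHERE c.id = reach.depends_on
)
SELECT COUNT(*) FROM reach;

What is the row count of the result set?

Base: id=7 (tag), depends_on=3, d 0.
Iteration 1: join on id=3 -> parse (id 3, depends_on=2, d 1).
Iteration 2: join on id=2 -> compress (id 2, depends_on=1, d 2).
Iteration 3: join on id=1 -> release (id 1, depends_on=NULL, d 3).
Iteration 4: depends_on is NULL; no match; recursion stops.
Total rows emitted: 4.

4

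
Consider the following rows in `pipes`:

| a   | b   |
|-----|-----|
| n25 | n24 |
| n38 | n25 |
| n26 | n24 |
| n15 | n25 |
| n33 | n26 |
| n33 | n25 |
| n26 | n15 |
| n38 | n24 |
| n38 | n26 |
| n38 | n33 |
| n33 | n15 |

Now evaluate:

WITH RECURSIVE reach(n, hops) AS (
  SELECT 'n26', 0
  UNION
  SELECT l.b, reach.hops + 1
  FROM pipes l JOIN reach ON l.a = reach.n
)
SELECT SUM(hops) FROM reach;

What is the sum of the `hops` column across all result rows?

7

Base: (n26, hops=0).
Iteration 1: edges from {n26} -> (n15, hops=1), (n24, hops=1).
Iteration 2: edges from {n15,n24} -> (n25, hops=2).
Iteration 3: edges from {n25} -> (n24, hops=3).
Iteration 4: no outgoing edges from {n24}; recursion stops.
SUM(hops) = 0 + 1 + 1 + 2 + 3 = 7.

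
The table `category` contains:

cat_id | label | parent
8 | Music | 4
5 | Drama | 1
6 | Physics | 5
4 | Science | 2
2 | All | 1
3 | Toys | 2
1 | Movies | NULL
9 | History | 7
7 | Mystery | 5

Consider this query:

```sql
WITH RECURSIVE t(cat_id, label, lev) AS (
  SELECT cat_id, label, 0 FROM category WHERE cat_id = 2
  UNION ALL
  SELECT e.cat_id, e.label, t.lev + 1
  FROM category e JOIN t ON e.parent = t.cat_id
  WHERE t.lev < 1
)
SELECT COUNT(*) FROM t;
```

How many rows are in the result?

Base: cat_id=2 (All) at lev 0.
Iteration 1: rows with parent in {2} -> Toys (id 3, lev 1), Science (id 4, lev 1).
Iteration 2: lev < 1 fails for all current rows; recursion stops.
Total rows emitted: 3.

3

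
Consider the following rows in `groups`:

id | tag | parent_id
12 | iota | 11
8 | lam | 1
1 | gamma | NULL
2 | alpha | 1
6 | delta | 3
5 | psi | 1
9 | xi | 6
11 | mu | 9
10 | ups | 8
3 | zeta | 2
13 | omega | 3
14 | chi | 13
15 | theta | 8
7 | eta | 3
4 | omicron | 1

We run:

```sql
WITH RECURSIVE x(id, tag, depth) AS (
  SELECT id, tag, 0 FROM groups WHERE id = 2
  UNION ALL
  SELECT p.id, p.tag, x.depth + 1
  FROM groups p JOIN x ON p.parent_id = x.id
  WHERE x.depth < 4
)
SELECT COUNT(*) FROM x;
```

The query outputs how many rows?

Base: id=2 (alpha) at depth 0.
Iteration 1: rows with parent_id in {2} -> zeta (id 3, depth 1).
Iteration 2: rows with parent_id in {3} -> delta (id 6, depth 2), eta (id 7, depth 2), omega (id 13, depth 2).
Iteration 3: rows with parent_id in {6,7,13} -> xi (id 9, depth 3), chi (id 14, depth 3).
Iteration 4: rows with parent_id in {9,14} -> mu (id 11, depth 4).
Iteration 5: depth < 4 fails for all current rows; recursion stops.
Total rows emitted: 8.

8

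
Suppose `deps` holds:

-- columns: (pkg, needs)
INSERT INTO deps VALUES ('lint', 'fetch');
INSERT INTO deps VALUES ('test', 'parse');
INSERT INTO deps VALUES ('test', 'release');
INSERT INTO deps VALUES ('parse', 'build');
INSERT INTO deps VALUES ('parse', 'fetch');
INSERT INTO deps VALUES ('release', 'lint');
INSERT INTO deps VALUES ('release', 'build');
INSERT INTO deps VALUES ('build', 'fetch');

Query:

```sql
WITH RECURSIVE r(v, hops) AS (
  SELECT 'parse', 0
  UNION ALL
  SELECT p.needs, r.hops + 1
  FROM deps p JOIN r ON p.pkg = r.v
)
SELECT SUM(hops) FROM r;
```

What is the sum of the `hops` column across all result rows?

Base: (parse, hops=0).
Iteration 1: edges from {parse} -> (build, hops=1), (fetch, hops=1).
Iteration 2: edges from {build,fetch} -> (fetch, hops=2).
Iteration 3: no outgoing edges from {fetch}; recursion stops.
SUM(hops) = 0 + 1 + 1 + 2 = 4.

4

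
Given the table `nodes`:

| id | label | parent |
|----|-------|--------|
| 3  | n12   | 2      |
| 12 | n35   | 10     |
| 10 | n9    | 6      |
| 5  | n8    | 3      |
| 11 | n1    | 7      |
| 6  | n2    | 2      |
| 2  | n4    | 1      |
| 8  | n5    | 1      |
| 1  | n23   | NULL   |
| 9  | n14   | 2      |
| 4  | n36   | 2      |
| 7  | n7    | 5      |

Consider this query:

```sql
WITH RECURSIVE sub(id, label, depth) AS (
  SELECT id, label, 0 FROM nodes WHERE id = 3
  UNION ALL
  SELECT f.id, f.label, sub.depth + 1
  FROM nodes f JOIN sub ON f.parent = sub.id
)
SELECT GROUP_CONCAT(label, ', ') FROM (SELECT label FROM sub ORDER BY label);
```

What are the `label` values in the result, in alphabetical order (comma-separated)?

n1, n12, n7, n8

Base: id=3 (n12) at depth 0.
Iteration 1: rows with parent in {3} -> n8 (id 5, depth 1).
Iteration 2: rows with parent in {5} -> n7 (id 7, depth 2).
Iteration 3: rows with parent in {7} -> n1 (id 11, depth 3).
Iteration 4: no rows with parent in {11}; recursion stops.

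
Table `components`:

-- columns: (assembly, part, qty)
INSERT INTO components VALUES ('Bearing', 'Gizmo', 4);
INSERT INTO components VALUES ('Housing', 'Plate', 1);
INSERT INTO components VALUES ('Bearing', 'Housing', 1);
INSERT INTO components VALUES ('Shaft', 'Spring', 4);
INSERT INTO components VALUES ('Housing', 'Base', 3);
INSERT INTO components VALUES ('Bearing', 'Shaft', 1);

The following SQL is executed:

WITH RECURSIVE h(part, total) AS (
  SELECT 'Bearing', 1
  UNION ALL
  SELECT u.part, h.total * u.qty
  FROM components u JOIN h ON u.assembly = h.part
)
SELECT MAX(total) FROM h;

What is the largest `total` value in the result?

Base: (Bearing, total=1).
Iteration 1: components of {Bearing} -> Gizmo = 1*4 = 4, Housing = 1*1 = 1, Shaft = 1*1 = 1.
Iteration 2: components of {Gizmo,Housing,Shaft} -> Base = 1*3 = 3, Plate = 1*1 = 1, Spring = 1*4 = 4.
Iteration 3: no further components; recursion stops.
total values: 1, 1, 4, 1, 3, 1, 4; the maximum is 4.

4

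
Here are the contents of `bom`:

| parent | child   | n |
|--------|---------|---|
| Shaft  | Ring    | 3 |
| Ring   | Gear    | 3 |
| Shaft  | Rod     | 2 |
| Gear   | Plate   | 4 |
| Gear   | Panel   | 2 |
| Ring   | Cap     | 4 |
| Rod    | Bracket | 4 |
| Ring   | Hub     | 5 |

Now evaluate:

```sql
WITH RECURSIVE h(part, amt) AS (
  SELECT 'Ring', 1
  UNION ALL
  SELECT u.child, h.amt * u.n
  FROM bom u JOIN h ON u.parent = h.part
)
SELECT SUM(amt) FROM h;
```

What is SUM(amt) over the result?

Base: (Ring, amt=1).
Iteration 1: components of {Ring} -> Cap = 1*4 = 4, Gear = 1*3 = 3, Hub = 1*5 = 5.
Iteration 2: components of {Cap,Gear,Hub} -> Panel = 3*2 = 6, Plate = 3*4 = 12.
Iteration 3: no further components; recursion stops.
SUM(amt) = 1 + 3 + 4 + 5 + 12 + 6 = 31.

31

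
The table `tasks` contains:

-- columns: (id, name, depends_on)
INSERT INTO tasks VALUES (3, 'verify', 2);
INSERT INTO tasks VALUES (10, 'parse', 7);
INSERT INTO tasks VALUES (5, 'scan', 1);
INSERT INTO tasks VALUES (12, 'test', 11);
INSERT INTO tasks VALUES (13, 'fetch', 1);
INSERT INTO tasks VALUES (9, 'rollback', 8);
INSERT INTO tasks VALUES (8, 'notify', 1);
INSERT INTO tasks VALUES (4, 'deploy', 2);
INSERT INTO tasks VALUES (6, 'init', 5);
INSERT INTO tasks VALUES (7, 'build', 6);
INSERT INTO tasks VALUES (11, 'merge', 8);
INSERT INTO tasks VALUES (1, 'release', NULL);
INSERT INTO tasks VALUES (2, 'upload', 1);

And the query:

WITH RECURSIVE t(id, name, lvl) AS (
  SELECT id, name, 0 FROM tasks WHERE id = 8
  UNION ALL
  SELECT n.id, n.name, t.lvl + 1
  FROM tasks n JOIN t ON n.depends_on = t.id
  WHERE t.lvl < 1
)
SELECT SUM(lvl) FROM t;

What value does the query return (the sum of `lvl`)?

2

Base: id=8 (notify) at lvl 0.
Iteration 1: rows with depends_on in {8} -> rollback (id 9, lvl 1), merge (id 11, lvl 1).
Iteration 2: lvl < 1 fails for all current rows; recursion stops.
SUM(lvl) = 0 + 1 + 1 = 2.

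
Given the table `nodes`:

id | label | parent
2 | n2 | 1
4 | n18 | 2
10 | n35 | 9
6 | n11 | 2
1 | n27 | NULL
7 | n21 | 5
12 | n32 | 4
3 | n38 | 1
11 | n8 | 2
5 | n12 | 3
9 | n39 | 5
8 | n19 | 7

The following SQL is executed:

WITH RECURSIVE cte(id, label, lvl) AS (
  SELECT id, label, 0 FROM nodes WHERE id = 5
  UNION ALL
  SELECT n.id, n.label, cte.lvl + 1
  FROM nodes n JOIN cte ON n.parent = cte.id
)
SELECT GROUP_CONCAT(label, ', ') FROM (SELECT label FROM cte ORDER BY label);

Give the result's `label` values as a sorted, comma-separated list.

n12, n19, n21, n35, n39

Base: id=5 (n12) at lvl 0.
Iteration 1: rows with parent in {5} -> n21 (id 7, lvl 1), n39 (id 9, lvl 1).
Iteration 2: rows with parent in {7,9} -> n19 (id 8, lvl 2), n35 (id 10, lvl 2).
Iteration 3: no rows with parent in {8,10}; recursion stops.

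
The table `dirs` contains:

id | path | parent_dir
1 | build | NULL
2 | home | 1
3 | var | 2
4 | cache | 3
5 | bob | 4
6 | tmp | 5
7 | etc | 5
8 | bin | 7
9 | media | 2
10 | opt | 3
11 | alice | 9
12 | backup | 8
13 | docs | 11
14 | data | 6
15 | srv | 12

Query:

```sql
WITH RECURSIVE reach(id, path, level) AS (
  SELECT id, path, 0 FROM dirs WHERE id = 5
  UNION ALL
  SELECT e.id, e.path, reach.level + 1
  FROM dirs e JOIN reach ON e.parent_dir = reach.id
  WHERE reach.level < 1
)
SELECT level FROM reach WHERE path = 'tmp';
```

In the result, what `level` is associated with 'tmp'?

1

Base: id=5 (bob) at level 0.
Iteration 1: rows with parent_dir in {5} -> tmp (id 6, level 1), etc (id 7, level 1).
Iteration 2: level < 1 fails for all current rows; recursion stops.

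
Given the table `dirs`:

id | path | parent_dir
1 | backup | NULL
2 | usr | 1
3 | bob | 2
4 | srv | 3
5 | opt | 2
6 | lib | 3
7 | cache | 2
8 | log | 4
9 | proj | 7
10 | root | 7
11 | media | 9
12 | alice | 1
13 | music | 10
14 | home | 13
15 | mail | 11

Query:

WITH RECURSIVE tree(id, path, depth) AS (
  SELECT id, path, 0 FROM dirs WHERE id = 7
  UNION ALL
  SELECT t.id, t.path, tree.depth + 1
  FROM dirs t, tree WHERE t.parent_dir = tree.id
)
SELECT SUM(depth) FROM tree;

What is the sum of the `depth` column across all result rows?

Base: id=7 (cache) at depth 0.
Iteration 1: rows with parent_dir in {7} -> proj (id 9, depth 1), root (id 10, depth 1).
Iteration 2: rows with parent_dir in {9,10} -> media (id 11, depth 2), music (id 13, depth 2).
Iteration 3: rows with parent_dir in {11,13} -> home (id 14, depth 3), mail (id 15, depth 3).
Iteration 4: no rows with parent_dir in {14,15}; recursion stops.
SUM(depth) = 0 + 1 + 1 + 2 + 2 + 3 + 3 = 12.

12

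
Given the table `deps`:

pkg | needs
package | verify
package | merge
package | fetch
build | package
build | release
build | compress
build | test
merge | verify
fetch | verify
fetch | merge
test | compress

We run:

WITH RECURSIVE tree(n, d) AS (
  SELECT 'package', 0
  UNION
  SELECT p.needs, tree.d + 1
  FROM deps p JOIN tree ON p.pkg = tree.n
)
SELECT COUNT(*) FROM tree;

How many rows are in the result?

7

Base: (package, d=0).
Iteration 1: edges from {package} -> (fetch, d=1), (merge, d=1), (verify, d=1).
Iteration 2: edges from {fetch,merge,verify} -> (merge, d=2), (verify, d=2). [UNION drops 1 duplicate row(s)]
Iteration 3: edges from {merge,verify} -> (verify, d=3).
Iteration 4: no outgoing edges from {verify}; recursion stops.
Total rows emitted: 7.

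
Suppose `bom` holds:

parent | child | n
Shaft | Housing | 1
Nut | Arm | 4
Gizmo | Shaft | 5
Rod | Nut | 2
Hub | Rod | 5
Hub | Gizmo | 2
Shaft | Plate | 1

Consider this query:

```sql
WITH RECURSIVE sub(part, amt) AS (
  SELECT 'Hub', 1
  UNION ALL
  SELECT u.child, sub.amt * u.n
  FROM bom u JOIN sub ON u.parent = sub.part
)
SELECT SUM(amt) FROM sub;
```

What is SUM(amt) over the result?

Base: (Hub, amt=1).
Iteration 1: components of {Hub} -> Gizmo = 1*2 = 2, Rod = 1*5 = 5.
Iteration 2: components of {Gizmo,Rod} -> Nut = 5*2 = 10, Shaft = 2*5 = 10.
Iteration 3: components of {Nut,Shaft} -> Arm = 10*4 = 40, Housing = 10*1 = 10, Plate = 10*1 = 10.
Iteration 4: no further components; recursion stops.
SUM(amt) = 1 + 2 + 5 + 10 + 10 + 10 + 10 + 40 = 88.

88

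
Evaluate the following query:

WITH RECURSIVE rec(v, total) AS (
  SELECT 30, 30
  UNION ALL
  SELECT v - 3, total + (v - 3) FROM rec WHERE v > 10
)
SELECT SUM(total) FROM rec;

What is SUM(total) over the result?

828

Base: v=30, total=30.
Iteration 1: 30 > 10 holds -> v = 30 - 3 = 27, total = 30 + 27 = 57.
Iteration 2: 27 > 10 holds -> v = 27 - 3 = 24, total = 57 + 24 = 81.
Iteration 3: 24 > 10 holds -> v = 24 - 3 = 21, total = 81 + 21 = 102.
Iteration 4: 21 > 10 holds -> v = 21 - 3 = 18, total = 102 + 18 = 120.
Iteration 5: 18 > 10 holds -> v = 18 - 3 = 15, total = 120 + 15 = 135.
Iteration 6: 15 > 10 holds -> v = 15 - 3 = 12, total = 135 + 12 = 147.
Iteration 7: 12 > 10 holds -> v = 12 - 3 = 9, total = 147 + 9 = 156.
Iteration 8: 9 > 10 fails; recursion stops.
SUM(total) = 30 + 57 + 81 + 102 + 120 + 135 + 147 + 156 = 828.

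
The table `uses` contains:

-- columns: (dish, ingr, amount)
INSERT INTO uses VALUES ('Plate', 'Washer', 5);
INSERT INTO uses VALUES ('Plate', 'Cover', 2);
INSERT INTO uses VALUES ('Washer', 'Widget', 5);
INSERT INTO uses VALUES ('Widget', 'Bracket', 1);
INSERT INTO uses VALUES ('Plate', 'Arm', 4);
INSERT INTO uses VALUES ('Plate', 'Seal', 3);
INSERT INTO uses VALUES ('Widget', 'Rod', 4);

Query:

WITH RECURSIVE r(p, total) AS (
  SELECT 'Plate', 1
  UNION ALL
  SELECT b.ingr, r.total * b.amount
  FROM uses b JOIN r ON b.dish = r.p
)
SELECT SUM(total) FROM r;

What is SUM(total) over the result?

Base: (Plate, total=1).
Iteration 1: components of {Plate} -> Arm = 1*4 = 4, Cover = 1*2 = 2, Seal = 1*3 = 3, Washer = 1*5 = 5.
Iteration 2: components of {Arm,Cover,Seal,Washer} -> Widget = 5*5 = 25.
Iteration 3: components of {Widget} -> Bracket = 25*1 = 25, Rod = 25*4 = 100.
Iteration 4: no further components; recursion stops.
SUM(total) = 1 + 5 + 2 + 4 + 3 + 25 + 25 + 100 = 165.

165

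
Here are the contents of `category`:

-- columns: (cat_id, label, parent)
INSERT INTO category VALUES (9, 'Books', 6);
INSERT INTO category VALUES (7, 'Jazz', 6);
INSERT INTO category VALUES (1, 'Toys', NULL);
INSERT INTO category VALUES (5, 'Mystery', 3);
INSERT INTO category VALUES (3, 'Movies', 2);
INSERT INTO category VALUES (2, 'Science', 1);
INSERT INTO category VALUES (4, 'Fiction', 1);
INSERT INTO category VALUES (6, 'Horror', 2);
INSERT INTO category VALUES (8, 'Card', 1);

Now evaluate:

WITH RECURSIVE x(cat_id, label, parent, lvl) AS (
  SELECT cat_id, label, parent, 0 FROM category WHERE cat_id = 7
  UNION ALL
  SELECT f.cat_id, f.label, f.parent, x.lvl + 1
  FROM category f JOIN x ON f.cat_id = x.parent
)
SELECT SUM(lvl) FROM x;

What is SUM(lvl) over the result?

Base: cat_id=7 (Jazz), parent=6, lvl 0.
Iteration 1: join on cat_id=6 -> Horror (id 6, parent=2, lvl 1).
Iteration 2: join on cat_id=2 -> Science (id 2, parent=1, lvl 2).
Iteration 3: join on cat_id=1 -> Toys (id 1, parent=NULL, lvl 3).
Iteration 4: parent is NULL; no match; recursion stops.
SUM(lvl) = 0 + 1 + 2 + 3 = 6.

6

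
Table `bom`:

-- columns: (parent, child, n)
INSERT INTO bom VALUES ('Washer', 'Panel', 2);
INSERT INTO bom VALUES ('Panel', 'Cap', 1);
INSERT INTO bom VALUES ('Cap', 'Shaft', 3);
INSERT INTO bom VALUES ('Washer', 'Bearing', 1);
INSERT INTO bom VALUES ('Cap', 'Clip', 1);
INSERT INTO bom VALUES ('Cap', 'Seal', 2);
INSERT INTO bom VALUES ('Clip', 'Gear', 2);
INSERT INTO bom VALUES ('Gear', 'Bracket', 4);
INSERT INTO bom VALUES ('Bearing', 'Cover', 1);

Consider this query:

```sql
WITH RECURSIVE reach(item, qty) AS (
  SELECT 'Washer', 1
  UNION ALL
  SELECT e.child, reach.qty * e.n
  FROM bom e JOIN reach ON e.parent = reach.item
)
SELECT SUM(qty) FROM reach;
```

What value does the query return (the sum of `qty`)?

39

Base: (Washer, qty=1).
Iteration 1: components of {Washer} -> Bearing = 1*1 = 1, Panel = 1*2 = 2.
Iteration 2: components of {Bearing,Panel} -> Cap = 2*1 = 2, Cover = 1*1 = 1.
Iteration 3: components of {Cap,Cover} -> Clip = 2*1 = 2, Seal = 2*2 = 4, Shaft = 2*3 = 6.
Iteration 4: components of {Clip,Seal,Shaft} -> Gear = 2*2 = 4.
Iteration 5: components of {Gear} -> Bracket = 4*4 = 16.
Iteration 6: no further components; recursion stops.
SUM(qty) = 1 + 2 + 1 + 2 + 1 + 6 + 2 + 4 + 4 + 16 = 39.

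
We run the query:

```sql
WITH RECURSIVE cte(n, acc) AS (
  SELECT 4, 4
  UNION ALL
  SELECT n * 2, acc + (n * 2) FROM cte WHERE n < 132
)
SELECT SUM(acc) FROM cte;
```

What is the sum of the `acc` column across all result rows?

988

Base: n=4, acc=4.
Iteration 1: 4 < 132 holds -> n = 4 * 2 = 8, acc = 4 + 8 = 12.
Iteration 2: 8 < 132 holds -> n = 8 * 2 = 16, acc = 12 + 16 = 28.
Iteration 3: 16 < 132 holds -> n = 16 * 2 = 32, acc = 28 + 32 = 60.
Iteration 4: 32 < 132 holds -> n = 32 * 2 = 64, acc = 60 + 64 = 124.
Iteration 5: 64 < 132 holds -> n = 64 * 2 = 128, acc = 124 + 128 = 252.
Iteration 6: 128 < 132 holds -> n = 128 * 2 = 256, acc = 252 + 256 = 508.
Iteration 7: 256 < 132 fails; recursion stops.
SUM(acc) = 4 + 12 + 28 + 60 + 124 + 252 + 508 = 988.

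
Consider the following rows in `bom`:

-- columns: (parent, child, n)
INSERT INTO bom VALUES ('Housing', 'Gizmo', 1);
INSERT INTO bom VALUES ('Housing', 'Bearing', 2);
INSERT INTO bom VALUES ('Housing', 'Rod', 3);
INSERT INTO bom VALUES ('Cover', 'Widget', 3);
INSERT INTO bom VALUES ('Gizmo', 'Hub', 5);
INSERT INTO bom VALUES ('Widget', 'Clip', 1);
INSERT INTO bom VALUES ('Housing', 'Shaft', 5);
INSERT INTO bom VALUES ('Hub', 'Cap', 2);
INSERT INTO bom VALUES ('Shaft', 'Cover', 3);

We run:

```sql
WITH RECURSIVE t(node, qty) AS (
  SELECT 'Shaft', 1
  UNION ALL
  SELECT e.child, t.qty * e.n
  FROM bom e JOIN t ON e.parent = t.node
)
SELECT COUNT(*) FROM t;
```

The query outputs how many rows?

4

Base: (Shaft, qty=1).
Iteration 1: components of {Shaft} -> Cover = 1*3 = 3.
Iteration 2: components of {Cover} -> Widget = 3*3 = 9.
Iteration 3: components of {Widget} -> Clip = 9*1 = 9.
Iteration 4: no further components; recursion stops.
Total rows emitted: 4.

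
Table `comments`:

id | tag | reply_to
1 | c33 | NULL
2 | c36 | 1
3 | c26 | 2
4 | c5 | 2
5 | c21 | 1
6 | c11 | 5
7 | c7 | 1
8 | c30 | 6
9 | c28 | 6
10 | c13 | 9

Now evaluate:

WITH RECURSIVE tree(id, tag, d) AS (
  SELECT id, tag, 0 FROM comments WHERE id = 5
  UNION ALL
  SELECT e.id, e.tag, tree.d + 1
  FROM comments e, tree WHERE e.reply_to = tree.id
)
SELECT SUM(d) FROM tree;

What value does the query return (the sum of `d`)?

Base: id=5 (c21) at d 0.
Iteration 1: rows with reply_to in {5} -> c11 (id 6, d 1).
Iteration 2: rows with reply_to in {6} -> c30 (id 8, d 2), c28 (id 9, d 2).
Iteration 3: rows with reply_to in {8,9} -> c13 (id 10, d 3).
Iteration 4: no rows with reply_to in {10}; recursion stops.
SUM(d) = 0 + 1 + 2 + 2 + 3 = 8.

8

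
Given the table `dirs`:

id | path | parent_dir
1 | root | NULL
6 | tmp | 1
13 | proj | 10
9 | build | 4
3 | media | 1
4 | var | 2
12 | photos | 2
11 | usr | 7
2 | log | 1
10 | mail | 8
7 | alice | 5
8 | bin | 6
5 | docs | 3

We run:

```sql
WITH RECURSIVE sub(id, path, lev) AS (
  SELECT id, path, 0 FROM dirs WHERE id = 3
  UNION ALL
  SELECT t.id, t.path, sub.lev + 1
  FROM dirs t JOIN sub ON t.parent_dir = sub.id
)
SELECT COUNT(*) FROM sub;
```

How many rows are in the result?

4

Base: id=3 (media) at lev 0.
Iteration 1: rows with parent_dir in {3} -> docs (id 5, lev 1).
Iteration 2: rows with parent_dir in {5} -> alice (id 7, lev 2).
Iteration 3: rows with parent_dir in {7} -> usr (id 11, lev 3).
Iteration 4: no rows with parent_dir in {11}; recursion stops.
Total rows emitted: 4.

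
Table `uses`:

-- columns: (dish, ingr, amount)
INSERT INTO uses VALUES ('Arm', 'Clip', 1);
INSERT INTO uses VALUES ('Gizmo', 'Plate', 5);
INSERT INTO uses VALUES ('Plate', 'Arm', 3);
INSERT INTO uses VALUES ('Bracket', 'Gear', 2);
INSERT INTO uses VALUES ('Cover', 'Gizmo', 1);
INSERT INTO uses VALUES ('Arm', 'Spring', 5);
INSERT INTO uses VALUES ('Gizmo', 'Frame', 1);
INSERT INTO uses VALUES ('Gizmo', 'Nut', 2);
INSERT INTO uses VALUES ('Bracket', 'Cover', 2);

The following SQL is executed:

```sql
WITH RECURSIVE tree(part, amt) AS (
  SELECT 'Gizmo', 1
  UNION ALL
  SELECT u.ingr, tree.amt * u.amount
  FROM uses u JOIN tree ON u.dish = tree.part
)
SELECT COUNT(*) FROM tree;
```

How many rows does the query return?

7

Base: (Gizmo, amt=1).
Iteration 1: components of {Gizmo} -> Frame = 1*1 = 1, Nut = 1*2 = 2, Plate = 1*5 = 5.
Iteration 2: components of {Frame,Nut,Plate} -> Arm = 5*3 = 15.
Iteration 3: components of {Arm} -> Clip = 15*1 = 15, Spring = 15*5 = 75.
Iteration 4: no further components; recursion stops.
Total rows emitted: 7.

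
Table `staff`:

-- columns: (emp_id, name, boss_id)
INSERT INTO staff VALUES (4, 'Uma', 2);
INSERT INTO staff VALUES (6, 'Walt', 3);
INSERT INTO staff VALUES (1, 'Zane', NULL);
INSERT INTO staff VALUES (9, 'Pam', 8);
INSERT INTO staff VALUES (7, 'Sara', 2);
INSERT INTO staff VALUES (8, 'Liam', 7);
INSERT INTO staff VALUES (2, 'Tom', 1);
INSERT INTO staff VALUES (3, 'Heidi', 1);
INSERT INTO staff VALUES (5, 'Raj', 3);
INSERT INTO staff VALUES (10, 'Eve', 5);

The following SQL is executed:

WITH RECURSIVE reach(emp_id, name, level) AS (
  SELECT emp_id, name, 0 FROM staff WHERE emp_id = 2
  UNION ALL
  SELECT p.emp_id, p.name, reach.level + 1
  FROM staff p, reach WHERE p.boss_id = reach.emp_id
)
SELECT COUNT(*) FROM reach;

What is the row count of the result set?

5

Base: emp_id=2 (Tom) at level 0.
Iteration 1: rows with boss_id in {2} -> Uma (id 4, level 1), Sara (id 7, level 1).
Iteration 2: rows with boss_id in {4,7} -> Liam (id 8, level 2).
Iteration 3: rows with boss_id in {8} -> Pam (id 9, level 3).
Iteration 4: no rows with boss_id in {9}; recursion stops.
Total rows emitted: 5.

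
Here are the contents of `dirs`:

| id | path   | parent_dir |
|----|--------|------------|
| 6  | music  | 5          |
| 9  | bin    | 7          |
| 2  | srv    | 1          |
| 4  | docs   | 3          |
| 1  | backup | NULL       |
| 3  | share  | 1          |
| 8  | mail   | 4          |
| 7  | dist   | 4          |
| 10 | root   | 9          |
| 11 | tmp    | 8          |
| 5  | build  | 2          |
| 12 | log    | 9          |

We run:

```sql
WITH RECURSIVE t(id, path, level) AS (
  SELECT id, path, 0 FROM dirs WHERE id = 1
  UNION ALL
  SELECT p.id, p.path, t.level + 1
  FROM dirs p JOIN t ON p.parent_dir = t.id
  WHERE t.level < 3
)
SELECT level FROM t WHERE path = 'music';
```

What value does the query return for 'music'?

3

Base: id=1 (backup) at level 0.
Iteration 1: rows with parent_dir in {1} -> srv (id 2, level 1), share (id 3, level 1).
Iteration 2: rows with parent_dir in {2,3} -> docs (id 4, level 2), build (id 5, level 2).
Iteration 3: rows with parent_dir in {4,5} -> music (id 6, level 3), dist (id 7, level 3), mail (id 8, level 3).
Iteration 4: level < 3 fails for all current rows; recursion stops.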